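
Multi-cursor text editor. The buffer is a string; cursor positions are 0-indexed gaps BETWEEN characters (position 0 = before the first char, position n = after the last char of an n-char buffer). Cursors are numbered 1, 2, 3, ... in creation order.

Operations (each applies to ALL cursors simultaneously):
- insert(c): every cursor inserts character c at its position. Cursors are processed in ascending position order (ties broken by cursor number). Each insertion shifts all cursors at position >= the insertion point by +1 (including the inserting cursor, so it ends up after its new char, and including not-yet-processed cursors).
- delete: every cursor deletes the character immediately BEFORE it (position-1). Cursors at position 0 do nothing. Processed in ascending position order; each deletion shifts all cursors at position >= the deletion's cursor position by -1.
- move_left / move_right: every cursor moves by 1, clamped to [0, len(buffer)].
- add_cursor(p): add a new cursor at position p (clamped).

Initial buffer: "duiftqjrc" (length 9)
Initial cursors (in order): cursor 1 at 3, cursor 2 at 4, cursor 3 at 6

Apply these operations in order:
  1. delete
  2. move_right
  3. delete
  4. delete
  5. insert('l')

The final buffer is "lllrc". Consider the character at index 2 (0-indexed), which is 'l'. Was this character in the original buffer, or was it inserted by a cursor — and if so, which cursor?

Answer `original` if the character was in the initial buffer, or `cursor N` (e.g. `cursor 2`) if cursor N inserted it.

After op 1 (delete): buffer="dutjrc" (len 6), cursors c1@2 c2@2 c3@3, authorship ......
After op 2 (move_right): buffer="dutjrc" (len 6), cursors c1@3 c2@3 c3@4, authorship ......
After op 3 (delete): buffer="drc" (len 3), cursors c1@1 c2@1 c3@1, authorship ...
After op 4 (delete): buffer="rc" (len 2), cursors c1@0 c2@0 c3@0, authorship ..
After op 5 (insert('l')): buffer="lllrc" (len 5), cursors c1@3 c2@3 c3@3, authorship 123..
Authorship (.=original, N=cursor N): 1 2 3 . .
Index 2: author = 3

Answer: cursor 3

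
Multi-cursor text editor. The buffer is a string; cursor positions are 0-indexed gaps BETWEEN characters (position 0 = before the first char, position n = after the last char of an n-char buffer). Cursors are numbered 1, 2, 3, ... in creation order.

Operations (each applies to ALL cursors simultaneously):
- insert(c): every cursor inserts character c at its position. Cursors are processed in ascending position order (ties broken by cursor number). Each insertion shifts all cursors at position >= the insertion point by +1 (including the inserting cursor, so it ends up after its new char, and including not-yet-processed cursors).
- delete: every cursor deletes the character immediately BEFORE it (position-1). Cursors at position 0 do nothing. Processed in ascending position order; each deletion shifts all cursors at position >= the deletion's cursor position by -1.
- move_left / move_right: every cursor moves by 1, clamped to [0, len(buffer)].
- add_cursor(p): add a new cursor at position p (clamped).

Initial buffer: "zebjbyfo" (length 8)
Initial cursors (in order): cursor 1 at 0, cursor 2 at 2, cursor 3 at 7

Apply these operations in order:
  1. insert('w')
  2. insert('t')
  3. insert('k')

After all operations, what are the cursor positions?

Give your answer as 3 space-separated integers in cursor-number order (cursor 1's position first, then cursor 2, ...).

Answer: 3 8 16

Derivation:
After op 1 (insert('w')): buffer="wzewbjbyfwo" (len 11), cursors c1@1 c2@4 c3@10, authorship 1..2.....3.
After op 2 (insert('t')): buffer="wtzewtbjbyfwto" (len 14), cursors c1@2 c2@6 c3@13, authorship 11..22.....33.
After op 3 (insert('k')): buffer="wtkzewtkbjbyfwtko" (len 17), cursors c1@3 c2@8 c3@16, authorship 111..222.....333.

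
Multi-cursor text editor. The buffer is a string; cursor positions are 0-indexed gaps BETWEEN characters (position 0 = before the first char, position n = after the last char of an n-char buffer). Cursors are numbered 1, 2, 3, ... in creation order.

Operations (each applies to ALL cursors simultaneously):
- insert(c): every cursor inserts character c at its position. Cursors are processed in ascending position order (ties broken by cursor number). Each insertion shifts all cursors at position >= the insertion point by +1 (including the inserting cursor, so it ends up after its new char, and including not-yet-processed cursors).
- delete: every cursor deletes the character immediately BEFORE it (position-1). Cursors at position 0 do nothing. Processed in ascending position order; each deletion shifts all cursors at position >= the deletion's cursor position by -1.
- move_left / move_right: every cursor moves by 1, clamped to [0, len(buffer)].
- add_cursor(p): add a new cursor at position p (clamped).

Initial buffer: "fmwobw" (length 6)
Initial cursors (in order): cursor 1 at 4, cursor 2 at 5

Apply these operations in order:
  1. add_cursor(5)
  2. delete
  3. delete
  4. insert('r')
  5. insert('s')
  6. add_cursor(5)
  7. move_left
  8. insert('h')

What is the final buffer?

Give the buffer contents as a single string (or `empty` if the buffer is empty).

Answer: rrrshshhhsw

Derivation:
After op 1 (add_cursor(5)): buffer="fmwobw" (len 6), cursors c1@4 c2@5 c3@5, authorship ......
After op 2 (delete): buffer="fmw" (len 3), cursors c1@2 c2@2 c3@2, authorship ...
After op 3 (delete): buffer="w" (len 1), cursors c1@0 c2@0 c3@0, authorship .
After op 4 (insert('r')): buffer="rrrw" (len 4), cursors c1@3 c2@3 c3@3, authorship 123.
After op 5 (insert('s')): buffer="rrrsssw" (len 7), cursors c1@6 c2@6 c3@6, authorship 123123.
After op 6 (add_cursor(5)): buffer="rrrsssw" (len 7), cursors c4@5 c1@6 c2@6 c3@6, authorship 123123.
After op 7 (move_left): buffer="rrrsssw" (len 7), cursors c4@4 c1@5 c2@5 c3@5, authorship 123123.
After op 8 (insert('h')): buffer="rrrshshhhsw" (len 11), cursors c4@5 c1@9 c2@9 c3@9, authorship 1231421233.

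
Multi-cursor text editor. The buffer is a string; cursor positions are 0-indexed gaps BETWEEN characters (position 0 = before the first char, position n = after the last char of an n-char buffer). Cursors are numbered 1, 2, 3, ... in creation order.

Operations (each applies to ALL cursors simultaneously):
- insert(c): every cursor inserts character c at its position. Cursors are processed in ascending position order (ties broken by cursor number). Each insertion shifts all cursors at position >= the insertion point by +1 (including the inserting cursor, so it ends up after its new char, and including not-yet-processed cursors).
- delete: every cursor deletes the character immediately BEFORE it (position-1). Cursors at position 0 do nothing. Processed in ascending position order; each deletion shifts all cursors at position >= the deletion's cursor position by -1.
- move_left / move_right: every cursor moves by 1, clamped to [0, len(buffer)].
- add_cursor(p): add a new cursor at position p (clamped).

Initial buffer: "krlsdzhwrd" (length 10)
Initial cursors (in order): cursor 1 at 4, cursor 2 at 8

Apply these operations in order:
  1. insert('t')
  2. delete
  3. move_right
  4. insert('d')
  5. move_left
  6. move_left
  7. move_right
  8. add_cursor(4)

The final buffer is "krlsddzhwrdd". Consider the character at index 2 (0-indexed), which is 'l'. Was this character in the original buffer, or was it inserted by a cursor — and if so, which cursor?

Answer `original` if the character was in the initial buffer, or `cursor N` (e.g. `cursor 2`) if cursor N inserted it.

Answer: original

Derivation:
After op 1 (insert('t')): buffer="krlstdzhwtrd" (len 12), cursors c1@5 c2@10, authorship ....1....2..
After op 2 (delete): buffer="krlsdzhwrd" (len 10), cursors c1@4 c2@8, authorship ..........
After op 3 (move_right): buffer="krlsdzhwrd" (len 10), cursors c1@5 c2@9, authorship ..........
After op 4 (insert('d')): buffer="krlsddzhwrdd" (len 12), cursors c1@6 c2@11, authorship .....1....2.
After op 5 (move_left): buffer="krlsddzhwrdd" (len 12), cursors c1@5 c2@10, authorship .....1....2.
After op 6 (move_left): buffer="krlsddzhwrdd" (len 12), cursors c1@4 c2@9, authorship .....1....2.
After op 7 (move_right): buffer="krlsddzhwrdd" (len 12), cursors c1@5 c2@10, authorship .....1....2.
After op 8 (add_cursor(4)): buffer="krlsddzhwrdd" (len 12), cursors c3@4 c1@5 c2@10, authorship .....1....2.
Authorship (.=original, N=cursor N): . . . . . 1 . . . . 2 .
Index 2: author = original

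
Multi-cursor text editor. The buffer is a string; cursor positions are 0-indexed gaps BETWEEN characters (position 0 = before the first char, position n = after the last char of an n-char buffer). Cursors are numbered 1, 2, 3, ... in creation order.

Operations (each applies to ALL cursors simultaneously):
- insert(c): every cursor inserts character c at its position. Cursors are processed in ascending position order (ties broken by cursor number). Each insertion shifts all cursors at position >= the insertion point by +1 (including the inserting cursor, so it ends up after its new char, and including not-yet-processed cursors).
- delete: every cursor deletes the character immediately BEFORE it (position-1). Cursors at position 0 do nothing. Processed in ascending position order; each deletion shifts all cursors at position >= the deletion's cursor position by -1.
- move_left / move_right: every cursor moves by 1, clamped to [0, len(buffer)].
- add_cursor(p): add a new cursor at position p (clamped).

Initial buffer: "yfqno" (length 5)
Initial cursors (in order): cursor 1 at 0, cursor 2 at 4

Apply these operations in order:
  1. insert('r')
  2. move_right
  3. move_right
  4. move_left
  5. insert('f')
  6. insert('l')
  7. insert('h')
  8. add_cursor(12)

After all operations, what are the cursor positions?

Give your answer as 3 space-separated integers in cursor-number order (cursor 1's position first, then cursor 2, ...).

Answer: 5 12 12

Derivation:
After op 1 (insert('r')): buffer="ryfqnro" (len 7), cursors c1@1 c2@6, authorship 1....2.
After op 2 (move_right): buffer="ryfqnro" (len 7), cursors c1@2 c2@7, authorship 1....2.
After op 3 (move_right): buffer="ryfqnro" (len 7), cursors c1@3 c2@7, authorship 1....2.
After op 4 (move_left): buffer="ryfqnro" (len 7), cursors c1@2 c2@6, authorship 1....2.
After op 5 (insert('f')): buffer="ryffqnrfo" (len 9), cursors c1@3 c2@8, authorship 1.1...22.
After op 6 (insert('l')): buffer="ryflfqnrflo" (len 11), cursors c1@4 c2@10, authorship 1.11...222.
After op 7 (insert('h')): buffer="ryflhfqnrflho" (len 13), cursors c1@5 c2@12, authorship 1.111...2222.
After op 8 (add_cursor(12)): buffer="ryflhfqnrflho" (len 13), cursors c1@5 c2@12 c3@12, authorship 1.111...2222.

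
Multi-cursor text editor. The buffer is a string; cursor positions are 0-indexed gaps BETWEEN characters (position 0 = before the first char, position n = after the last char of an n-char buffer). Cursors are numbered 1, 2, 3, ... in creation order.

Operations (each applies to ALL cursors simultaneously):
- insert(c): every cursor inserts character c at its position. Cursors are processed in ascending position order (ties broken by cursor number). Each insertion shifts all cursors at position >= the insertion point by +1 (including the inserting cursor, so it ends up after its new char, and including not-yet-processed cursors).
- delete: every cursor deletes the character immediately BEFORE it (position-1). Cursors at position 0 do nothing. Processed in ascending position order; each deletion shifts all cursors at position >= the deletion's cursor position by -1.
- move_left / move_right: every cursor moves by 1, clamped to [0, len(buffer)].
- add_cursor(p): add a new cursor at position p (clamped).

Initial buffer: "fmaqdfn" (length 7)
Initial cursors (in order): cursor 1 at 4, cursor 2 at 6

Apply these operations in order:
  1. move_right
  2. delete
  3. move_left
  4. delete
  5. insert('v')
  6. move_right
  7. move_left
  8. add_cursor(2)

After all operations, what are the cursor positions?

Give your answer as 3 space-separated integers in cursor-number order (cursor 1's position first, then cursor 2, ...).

Answer: 4 4 2

Derivation:
After op 1 (move_right): buffer="fmaqdfn" (len 7), cursors c1@5 c2@7, authorship .......
After op 2 (delete): buffer="fmaqf" (len 5), cursors c1@4 c2@5, authorship .....
After op 3 (move_left): buffer="fmaqf" (len 5), cursors c1@3 c2@4, authorship .....
After op 4 (delete): buffer="fmf" (len 3), cursors c1@2 c2@2, authorship ...
After op 5 (insert('v')): buffer="fmvvf" (len 5), cursors c1@4 c2@4, authorship ..12.
After op 6 (move_right): buffer="fmvvf" (len 5), cursors c1@5 c2@5, authorship ..12.
After op 7 (move_left): buffer="fmvvf" (len 5), cursors c1@4 c2@4, authorship ..12.
After op 8 (add_cursor(2)): buffer="fmvvf" (len 5), cursors c3@2 c1@4 c2@4, authorship ..12.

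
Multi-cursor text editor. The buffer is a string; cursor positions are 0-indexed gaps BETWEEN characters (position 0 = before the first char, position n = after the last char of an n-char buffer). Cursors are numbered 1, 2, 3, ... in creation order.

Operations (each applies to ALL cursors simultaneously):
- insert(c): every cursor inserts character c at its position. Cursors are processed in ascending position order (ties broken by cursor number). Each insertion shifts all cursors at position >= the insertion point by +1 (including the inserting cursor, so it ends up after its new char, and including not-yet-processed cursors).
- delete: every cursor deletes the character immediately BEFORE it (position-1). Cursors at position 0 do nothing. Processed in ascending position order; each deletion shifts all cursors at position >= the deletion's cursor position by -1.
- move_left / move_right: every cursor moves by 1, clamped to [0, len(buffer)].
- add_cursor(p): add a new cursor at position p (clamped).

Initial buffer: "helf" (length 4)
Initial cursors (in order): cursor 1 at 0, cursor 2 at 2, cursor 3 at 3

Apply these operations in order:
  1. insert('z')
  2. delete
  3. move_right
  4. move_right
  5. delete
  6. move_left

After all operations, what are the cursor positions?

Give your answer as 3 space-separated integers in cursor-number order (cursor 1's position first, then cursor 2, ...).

After op 1 (insert('z')): buffer="zhezlzf" (len 7), cursors c1@1 c2@4 c3@6, authorship 1..2.3.
After op 2 (delete): buffer="helf" (len 4), cursors c1@0 c2@2 c3@3, authorship ....
After op 3 (move_right): buffer="helf" (len 4), cursors c1@1 c2@3 c3@4, authorship ....
After op 4 (move_right): buffer="helf" (len 4), cursors c1@2 c2@4 c3@4, authorship ....
After op 5 (delete): buffer="h" (len 1), cursors c1@1 c2@1 c3@1, authorship .
After op 6 (move_left): buffer="h" (len 1), cursors c1@0 c2@0 c3@0, authorship .

Answer: 0 0 0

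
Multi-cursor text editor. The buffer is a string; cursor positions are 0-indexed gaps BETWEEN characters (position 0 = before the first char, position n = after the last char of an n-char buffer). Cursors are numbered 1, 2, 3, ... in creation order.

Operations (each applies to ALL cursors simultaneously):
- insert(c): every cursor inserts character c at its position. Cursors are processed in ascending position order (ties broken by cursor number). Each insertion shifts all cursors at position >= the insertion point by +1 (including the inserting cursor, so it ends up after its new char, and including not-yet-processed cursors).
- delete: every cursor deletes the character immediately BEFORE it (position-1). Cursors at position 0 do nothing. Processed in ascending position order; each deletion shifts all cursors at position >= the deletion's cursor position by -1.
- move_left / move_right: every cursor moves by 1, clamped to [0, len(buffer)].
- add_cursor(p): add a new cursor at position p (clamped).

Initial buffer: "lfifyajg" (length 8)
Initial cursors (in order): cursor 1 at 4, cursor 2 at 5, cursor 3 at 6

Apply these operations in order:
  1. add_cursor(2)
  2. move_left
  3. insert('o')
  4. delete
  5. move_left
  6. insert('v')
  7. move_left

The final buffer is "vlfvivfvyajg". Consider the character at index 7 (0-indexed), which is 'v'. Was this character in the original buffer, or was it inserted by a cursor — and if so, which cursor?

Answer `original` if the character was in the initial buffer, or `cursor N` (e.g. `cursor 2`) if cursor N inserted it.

After op 1 (add_cursor(2)): buffer="lfifyajg" (len 8), cursors c4@2 c1@4 c2@5 c3@6, authorship ........
After op 2 (move_left): buffer="lfifyajg" (len 8), cursors c4@1 c1@3 c2@4 c3@5, authorship ........
After op 3 (insert('o')): buffer="lofiofoyoajg" (len 12), cursors c4@2 c1@5 c2@7 c3@9, authorship .4..1.2.3...
After op 4 (delete): buffer="lfifyajg" (len 8), cursors c4@1 c1@3 c2@4 c3@5, authorship ........
After op 5 (move_left): buffer="lfifyajg" (len 8), cursors c4@0 c1@2 c2@3 c3@4, authorship ........
After op 6 (insert('v')): buffer="vlfvivfvyajg" (len 12), cursors c4@1 c1@4 c2@6 c3@8, authorship 4..1.2.3....
After op 7 (move_left): buffer="vlfvivfvyajg" (len 12), cursors c4@0 c1@3 c2@5 c3@7, authorship 4..1.2.3....
Authorship (.=original, N=cursor N): 4 . . 1 . 2 . 3 . . . .
Index 7: author = 3

Answer: cursor 3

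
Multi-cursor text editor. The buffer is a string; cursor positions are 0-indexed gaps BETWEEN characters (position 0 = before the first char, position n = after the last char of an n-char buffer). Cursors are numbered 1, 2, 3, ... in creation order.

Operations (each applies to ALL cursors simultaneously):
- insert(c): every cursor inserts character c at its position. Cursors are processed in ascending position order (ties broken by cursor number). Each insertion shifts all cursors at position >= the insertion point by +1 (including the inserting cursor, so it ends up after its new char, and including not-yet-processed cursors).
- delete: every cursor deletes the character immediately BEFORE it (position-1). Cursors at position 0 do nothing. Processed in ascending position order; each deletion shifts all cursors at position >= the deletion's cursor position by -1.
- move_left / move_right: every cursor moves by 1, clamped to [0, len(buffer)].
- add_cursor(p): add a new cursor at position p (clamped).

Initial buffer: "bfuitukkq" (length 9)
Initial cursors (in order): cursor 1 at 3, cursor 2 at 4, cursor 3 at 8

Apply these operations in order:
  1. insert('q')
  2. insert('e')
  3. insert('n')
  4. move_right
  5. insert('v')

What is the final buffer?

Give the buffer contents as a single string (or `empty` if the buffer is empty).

After op 1 (insert('q')): buffer="bfuqiqtukkqq" (len 12), cursors c1@4 c2@6 c3@11, authorship ...1.2....3.
After op 2 (insert('e')): buffer="bfuqeiqetukkqeq" (len 15), cursors c1@5 c2@8 c3@14, authorship ...11.22....33.
After op 3 (insert('n')): buffer="bfuqeniqentukkqenq" (len 18), cursors c1@6 c2@10 c3@17, authorship ...111.222....333.
After op 4 (move_right): buffer="bfuqeniqentukkqenq" (len 18), cursors c1@7 c2@11 c3@18, authorship ...111.222....333.
After op 5 (insert('v')): buffer="bfuqenivqentvukkqenqv" (len 21), cursors c1@8 c2@13 c3@21, authorship ...111.1222.2...333.3

Answer: bfuqenivqentvukkqenqv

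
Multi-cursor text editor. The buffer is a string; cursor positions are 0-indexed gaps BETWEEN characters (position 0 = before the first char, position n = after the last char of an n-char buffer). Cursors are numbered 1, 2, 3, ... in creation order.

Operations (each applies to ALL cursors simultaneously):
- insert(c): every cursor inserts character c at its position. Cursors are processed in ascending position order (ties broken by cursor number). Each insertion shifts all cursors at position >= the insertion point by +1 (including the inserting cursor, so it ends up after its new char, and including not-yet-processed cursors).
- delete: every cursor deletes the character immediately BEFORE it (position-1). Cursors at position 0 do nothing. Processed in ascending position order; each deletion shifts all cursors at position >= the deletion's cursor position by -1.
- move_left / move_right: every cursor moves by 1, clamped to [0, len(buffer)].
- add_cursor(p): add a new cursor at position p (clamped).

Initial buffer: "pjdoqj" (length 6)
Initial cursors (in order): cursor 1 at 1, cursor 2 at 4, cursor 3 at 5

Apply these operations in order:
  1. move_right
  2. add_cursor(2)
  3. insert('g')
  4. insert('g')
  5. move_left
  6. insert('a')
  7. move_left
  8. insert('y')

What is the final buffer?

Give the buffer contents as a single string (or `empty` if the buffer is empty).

After op 1 (move_right): buffer="pjdoqj" (len 6), cursors c1@2 c2@5 c3@6, authorship ......
After op 2 (add_cursor(2)): buffer="pjdoqj" (len 6), cursors c1@2 c4@2 c2@5 c3@6, authorship ......
After op 3 (insert('g')): buffer="pjggdoqgjg" (len 10), cursors c1@4 c4@4 c2@8 c3@10, authorship ..14...2.3
After op 4 (insert('g')): buffer="pjggggdoqggjgg" (len 14), cursors c1@6 c4@6 c2@11 c3@14, authorship ..1414...22.33
After op 5 (move_left): buffer="pjggggdoqggjgg" (len 14), cursors c1@5 c4@5 c2@10 c3@13, authorship ..1414...22.33
After op 6 (insert('a')): buffer="pjgggaagdoqgagjgag" (len 18), cursors c1@7 c4@7 c2@13 c3@17, authorship ..141144...222.333
After op 7 (move_left): buffer="pjgggaagdoqgagjgag" (len 18), cursors c1@6 c4@6 c2@12 c3@16, authorship ..141144...222.333
After op 8 (insert('y')): buffer="pjgggayyagdoqgyagjgyag" (len 22), cursors c1@8 c4@8 c2@15 c3@20, authorship ..14111444...2222.3333

Answer: pjgggayyagdoqgyagjgyag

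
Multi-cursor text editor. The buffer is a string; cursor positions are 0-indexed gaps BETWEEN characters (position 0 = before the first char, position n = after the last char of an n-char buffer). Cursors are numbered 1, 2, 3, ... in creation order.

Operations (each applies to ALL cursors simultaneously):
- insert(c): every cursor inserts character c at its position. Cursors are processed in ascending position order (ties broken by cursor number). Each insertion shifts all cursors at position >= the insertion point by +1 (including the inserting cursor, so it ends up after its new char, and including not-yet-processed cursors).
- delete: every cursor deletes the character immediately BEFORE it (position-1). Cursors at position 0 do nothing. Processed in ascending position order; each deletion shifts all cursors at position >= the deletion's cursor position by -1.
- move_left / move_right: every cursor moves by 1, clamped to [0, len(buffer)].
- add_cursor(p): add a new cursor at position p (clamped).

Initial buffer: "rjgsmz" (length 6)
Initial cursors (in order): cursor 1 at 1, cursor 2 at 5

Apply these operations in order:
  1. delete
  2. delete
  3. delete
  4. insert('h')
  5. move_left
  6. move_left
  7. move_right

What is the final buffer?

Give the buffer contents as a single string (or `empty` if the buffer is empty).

After op 1 (delete): buffer="jgsz" (len 4), cursors c1@0 c2@3, authorship ....
After op 2 (delete): buffer="jgz" (len 3), cursors c1@0 c2@2, authorship ...
After op 3 (delete): buffer="jz" (len 2), cursors c1@0 c2@1, authorship ..
After op 4 (insert('h')): buffer="hjhz" (len 4), cursors c1@1 c2@3, authorship 1.2.
After op 5 (move_left): buffer="hjhz" (len 4), cursors c1@0 c2@2, authorship 1.2.
After op 6 (move_left): buffer="hjhz" (len 4), cursors c1@0 c2@1, authorship 1.2.
After op 7 (move_right): buffer="hjhz" (len 4), cursors c1@1 c2@2, authorship 1.2.

Answer: hjhz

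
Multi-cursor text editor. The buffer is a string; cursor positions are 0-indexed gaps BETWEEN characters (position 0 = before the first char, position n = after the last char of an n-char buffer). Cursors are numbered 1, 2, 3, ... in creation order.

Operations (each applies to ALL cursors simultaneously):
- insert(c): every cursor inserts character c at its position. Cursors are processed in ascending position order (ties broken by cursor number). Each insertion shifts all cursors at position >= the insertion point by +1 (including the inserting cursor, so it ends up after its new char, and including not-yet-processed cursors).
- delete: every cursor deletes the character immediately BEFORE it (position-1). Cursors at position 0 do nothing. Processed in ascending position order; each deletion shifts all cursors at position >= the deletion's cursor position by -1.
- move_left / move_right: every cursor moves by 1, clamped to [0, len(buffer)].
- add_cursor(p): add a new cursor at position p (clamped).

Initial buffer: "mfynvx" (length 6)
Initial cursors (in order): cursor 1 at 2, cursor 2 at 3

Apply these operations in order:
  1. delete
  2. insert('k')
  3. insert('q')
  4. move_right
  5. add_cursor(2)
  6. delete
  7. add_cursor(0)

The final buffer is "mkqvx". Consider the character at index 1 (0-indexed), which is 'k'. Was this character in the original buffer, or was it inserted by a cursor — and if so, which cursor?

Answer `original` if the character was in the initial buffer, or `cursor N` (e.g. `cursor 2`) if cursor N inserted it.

Answer: cursor 2

Derivation:
After op 1 (delete): buffer="mnvx" (len 4), cursors c1@1 c2@1, authorship ....
After op 2 (insert('k')): buffer="mkknvx" (len 6), cursors c1@3 c2@3, authorship .12...
After op 3 (insert('q')): buffer="mkkqqnvx" (len 8), cursors c1@5 c2@5, authorship .1212...
After op 4 (move_right): buffer="mkkqqnvx" (len 8), cursors c1@6 c2@6, authorship .1212...
After op 5 (add_cursor(2)): buffer="mkkqqnvx" (len 8), cursors c3@2 c1@6 c2@6, authorship .1212...
After op 6 (delete): buffer="mkqvx" (len 5), cursors c3@1 c1@3 c2@3, authorship .21..
After op 7 (add_cursor(0)): buffer="mkqvx" (len 5), cursors c4@0 c3@1 c1@3 c2@3, authorship .21..
Authorship (.=original, N=cursor N): . 2 1 . .
Index 1: author = 2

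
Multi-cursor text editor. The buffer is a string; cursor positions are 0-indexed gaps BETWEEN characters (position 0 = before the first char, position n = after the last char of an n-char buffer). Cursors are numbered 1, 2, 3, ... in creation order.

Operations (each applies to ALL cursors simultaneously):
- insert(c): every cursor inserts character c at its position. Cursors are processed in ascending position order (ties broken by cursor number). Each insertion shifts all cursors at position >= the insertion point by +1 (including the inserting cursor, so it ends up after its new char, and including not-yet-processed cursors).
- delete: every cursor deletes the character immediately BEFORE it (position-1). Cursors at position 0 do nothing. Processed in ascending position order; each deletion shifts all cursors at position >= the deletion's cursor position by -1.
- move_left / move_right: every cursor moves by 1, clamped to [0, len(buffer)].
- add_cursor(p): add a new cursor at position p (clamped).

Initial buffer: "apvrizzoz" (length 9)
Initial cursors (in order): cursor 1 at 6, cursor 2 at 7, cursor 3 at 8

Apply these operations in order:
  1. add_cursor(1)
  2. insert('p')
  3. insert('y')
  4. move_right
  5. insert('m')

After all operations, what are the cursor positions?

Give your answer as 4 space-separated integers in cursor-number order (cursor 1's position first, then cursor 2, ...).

Answer: 13 17 21 5

Derivation:
After op 1 (add_cursor(1)): buffer="apvrizzoz" (len 9), cursors c4@1 c1@6 c2@7 c3@8, authorship .........
After op 2 (insert('p')): buffer="appvrizpzpopz" (len 13), cursors c4@2 c1@8 c2@10 c3@12, authorship .4.....1.2.3.
After op 3 (insert('y')): buffer="apypvrizpyzpyopyz" (len 17), cursors c4@3 c1@10 c2@13 c3@16, authorship .44.....11.22.33.
After op 4 (move_right): buffer="apypvrizpyzpyopyz" (len 17), cursors c4@4 c1@11 c2@14 c3@17, authorship .44.....11.22.33.
After op 5 (insert('m')): buffer="apypmvrizpyzmpyompyzm" (len 21), cursors c4@5 c1@13 c2@17 c3@21, authorship .44.4....11.122.233.3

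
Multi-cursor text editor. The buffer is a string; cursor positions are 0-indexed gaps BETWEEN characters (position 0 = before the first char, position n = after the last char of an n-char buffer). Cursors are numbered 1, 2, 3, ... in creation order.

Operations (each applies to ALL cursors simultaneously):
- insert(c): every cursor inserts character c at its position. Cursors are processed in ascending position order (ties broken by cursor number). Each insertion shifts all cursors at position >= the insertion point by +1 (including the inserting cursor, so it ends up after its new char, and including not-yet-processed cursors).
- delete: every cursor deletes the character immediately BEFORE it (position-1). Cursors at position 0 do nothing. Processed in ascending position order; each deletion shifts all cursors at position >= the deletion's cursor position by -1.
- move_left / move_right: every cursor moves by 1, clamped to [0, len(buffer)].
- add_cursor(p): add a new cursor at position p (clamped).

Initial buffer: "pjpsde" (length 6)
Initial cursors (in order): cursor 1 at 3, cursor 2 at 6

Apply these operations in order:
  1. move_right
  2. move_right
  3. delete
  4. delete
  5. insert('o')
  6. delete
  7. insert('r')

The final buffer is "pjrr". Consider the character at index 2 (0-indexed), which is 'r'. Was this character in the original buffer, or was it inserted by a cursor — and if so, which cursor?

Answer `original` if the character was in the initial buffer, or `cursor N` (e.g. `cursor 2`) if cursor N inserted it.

After op 1 (move_right): buffer="pjpsde" (len 6), cursors c1@4 c2@6, authorship ......
After op 2 (move_right): buffer="pjpsde" (len 6), cursors c1@5 c2@6, authorship ......
After op 3 (delete): buffer="pjps" (len 4), cursors c1@4 c2@4, authorship ....
After op 4 (delete): buffer="pj" (len 2), cursors c1@2 c2@2, authorship ..
After op 5 (insert('o')): buffer="pjoo" (len 4), cursors c1@4 c2@4, authorship ..12
After op 6 (delete): buffer="pj" (len 2), cursors c1@2 c2@2, authorship ..
After op 7 (insert('r')): buffer="pjrr" (len 4), cursors c1@4 c2@4, authorship ..12
Authorship (.=original, N=cursor N): . . 1 2
Index 2: author = 1

Answer: cursor 1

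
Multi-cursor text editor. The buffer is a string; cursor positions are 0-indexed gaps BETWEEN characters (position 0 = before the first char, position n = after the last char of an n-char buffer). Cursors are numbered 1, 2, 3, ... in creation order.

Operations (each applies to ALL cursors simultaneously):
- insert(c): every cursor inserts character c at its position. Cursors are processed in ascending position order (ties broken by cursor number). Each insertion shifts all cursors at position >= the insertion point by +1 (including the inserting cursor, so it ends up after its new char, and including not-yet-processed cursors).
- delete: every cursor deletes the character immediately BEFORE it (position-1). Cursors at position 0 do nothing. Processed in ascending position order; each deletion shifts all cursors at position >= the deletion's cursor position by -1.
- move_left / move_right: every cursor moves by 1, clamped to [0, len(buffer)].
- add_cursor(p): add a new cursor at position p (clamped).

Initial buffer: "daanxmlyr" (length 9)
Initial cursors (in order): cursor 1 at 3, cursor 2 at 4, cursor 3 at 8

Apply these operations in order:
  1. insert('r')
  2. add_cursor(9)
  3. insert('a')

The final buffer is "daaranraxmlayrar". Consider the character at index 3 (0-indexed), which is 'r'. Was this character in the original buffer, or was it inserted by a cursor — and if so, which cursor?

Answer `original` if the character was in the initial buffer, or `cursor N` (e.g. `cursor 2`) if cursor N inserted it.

After op 1 (insert('r')): buffer="daarnrxmlyrr" (len 12), cursors c1@4 c2@6 c3@11, authorship ...1.2....3.
After op 2 (add_cursor(9)): buffer="daarnrxmlyrr" (len 12), cursors c1@4 c2@6 c4@9 c3@11, authorship ...1.2....3.
After op 3 (insert('a')): buffer="daaranraxmlayrar" (len 16), cursors c1@5 c2@8 c4@12 c3@15, authorship ...11.22...4.33.
Authorship (.=original, N=cursor N): . . . 1 1 . 2 2 . . . 4 . 3 3 .
Index 3: author = 1

Answer: cursor 1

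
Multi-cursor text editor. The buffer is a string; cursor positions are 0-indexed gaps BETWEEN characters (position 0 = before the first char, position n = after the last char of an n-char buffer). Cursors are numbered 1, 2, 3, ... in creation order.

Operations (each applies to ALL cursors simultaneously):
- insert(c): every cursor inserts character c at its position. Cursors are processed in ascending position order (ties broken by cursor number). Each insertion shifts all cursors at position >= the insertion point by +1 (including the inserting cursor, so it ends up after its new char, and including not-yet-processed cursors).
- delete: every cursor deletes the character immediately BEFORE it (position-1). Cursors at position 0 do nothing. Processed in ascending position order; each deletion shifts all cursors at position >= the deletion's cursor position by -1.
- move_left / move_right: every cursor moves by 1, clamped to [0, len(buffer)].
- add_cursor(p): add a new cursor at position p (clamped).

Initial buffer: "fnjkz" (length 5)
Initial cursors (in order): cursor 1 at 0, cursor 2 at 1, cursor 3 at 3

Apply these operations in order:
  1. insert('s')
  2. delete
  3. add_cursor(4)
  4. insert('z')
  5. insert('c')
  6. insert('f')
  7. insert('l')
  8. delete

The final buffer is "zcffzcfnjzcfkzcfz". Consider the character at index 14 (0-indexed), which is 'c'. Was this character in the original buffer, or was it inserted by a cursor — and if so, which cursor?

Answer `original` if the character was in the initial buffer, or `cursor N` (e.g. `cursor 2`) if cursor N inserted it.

After op 1 (insert('s')): buffer="sfsnjskz" (len 8), cursors c1@1 c2@3 c3@6, authorship 1.2..3..
After op 2 (delete): buffer="fnjkz" (len 5), cursors c1@0 c2@1 c3@3, authorship .....
After op 3 (add_cursor(4)): buffer="fnjkz" (len 5), cursors c1@0 c2@1 c3@3 c4@4, authorship .....
After op 4 (insert('z')): buffer="zfznjzkzz" (len 9), cursors c1@1 c2@3 c3@6 c4@8, authorship 1.2..3.4.
After op 5 (insert('c')): buffer="zcfzcnjzckzcz" (len 13), cursors c1@2 c2@5 c3@9 c4@12, authorship 11.22..33.44.
After op 6 (insert('f')): buffer="zcffzcfnjzcfkzcfz" (len 17), cursors c1@3 c2@7 c3@12 c4@16, authorship 111.222..333.444.
After op 7 (insert('l')): buffer="zcflfzcflnjzcflkzcflz" (len 21), cursors c1@4 c2@9 c3@15 c4@20, authorship 1111.2222..3333.4444.
After op 8 (delete): buffer="zcffzcfnjzcfkzcfz" (len 17), cursors c1@3 c2@7 c3@12 c4@16, authorship 111.222..333.444.
Authorship (.=original, N=cursor N): 1 1 1 . 2 2 2 . . 3 3 3 . 4 4 4 .
Index 14: author = 4

Answer: cursor 4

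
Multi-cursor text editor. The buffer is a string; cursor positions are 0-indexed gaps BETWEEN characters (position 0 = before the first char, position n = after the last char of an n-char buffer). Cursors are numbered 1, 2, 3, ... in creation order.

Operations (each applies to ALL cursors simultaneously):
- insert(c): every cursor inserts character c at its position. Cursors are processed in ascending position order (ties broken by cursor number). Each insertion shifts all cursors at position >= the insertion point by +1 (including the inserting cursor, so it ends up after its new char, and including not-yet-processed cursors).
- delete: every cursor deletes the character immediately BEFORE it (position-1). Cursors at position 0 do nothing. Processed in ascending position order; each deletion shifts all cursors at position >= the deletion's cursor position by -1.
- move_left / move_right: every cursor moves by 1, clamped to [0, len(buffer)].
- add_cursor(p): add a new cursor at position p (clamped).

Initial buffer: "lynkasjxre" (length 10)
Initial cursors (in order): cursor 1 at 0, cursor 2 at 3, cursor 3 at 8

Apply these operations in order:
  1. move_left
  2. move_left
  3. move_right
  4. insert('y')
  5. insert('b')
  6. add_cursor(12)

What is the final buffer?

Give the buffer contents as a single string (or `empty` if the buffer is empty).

After op 1 (move_left): buffer="lynkasjxre" (len 10), cursors c1@0 c2@2 c3@7, authorship ..........
After op 2 (move_left): buffer="lynkasjxre" (len 10), cursors c1@0 c2@1 c3@6, authorship ..........
After op 3 (move_right): buffer="lynkasjxre" (len 10), cursors c1@1 c2@2 c3@7, authorship ..........
After op 4 (insert('y')): buffer="lyyynkasjyxre" (len 13), cursors c1@2 c2@4 c3@10, authorship .1.2.....3...
After op 5 (insert('b')): buffer="lybyybnkasjybxre" (len 16), cursors c1@3 c2@6 c3@13, authorship .11.22.....33...
After op 6 (add_cursor(12)): buffer="lybyybnkasjybxre" (len 16), cursors c1@3 c2@6 c4@12 c3@13, authorship .11.22.....33...

Answer: lybyybnkasjybxre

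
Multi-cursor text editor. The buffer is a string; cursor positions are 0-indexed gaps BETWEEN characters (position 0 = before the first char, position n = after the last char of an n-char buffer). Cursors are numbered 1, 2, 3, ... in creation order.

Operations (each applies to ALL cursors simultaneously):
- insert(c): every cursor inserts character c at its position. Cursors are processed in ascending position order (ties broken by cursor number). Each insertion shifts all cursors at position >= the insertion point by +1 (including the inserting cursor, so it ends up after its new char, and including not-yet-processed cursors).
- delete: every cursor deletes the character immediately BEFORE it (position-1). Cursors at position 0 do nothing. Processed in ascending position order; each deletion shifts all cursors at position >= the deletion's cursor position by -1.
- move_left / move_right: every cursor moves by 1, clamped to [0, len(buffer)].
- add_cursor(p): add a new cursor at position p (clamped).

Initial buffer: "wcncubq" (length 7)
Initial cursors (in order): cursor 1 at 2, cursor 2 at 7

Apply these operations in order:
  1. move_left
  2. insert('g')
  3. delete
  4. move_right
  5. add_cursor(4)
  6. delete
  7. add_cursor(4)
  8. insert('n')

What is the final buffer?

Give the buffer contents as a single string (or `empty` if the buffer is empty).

Answer: wnnnubnn

Derivation:
After op 1 (move_left): buffer="wcncubq" (len 7), cursors c1@1 c2@6, authorship .......
After op 2 (insert('g')): buffer="wgcncubgq" (len 9), cursors c1@2 c2@8, authorship .1.....2.
After op 3 (delete): buffer="wcncubq" (len 7), cursors c1@1 c2@6, authorship .......
After op 4 (move_right): buffer="wcncubq" (len 7), cursors c1@2 c2@7, authorship .......
After op 5 (add_cursor(4)): buffer="wcncubq" (len 7), cursors c1@2 c3@4 c2@7, authorship .......
After op 6 (delete): buffer="wnub" (len 4), cursors c1@1 c3@2 c2@4, authorship ....
After op 7 (add_cursor(4)): buffer="wnub" (len 4), cursors c1@1 c3@2 c2@4 c4@4, authorship ....
After op 8 (insert('n')): buffer="wnnnubnn" (len 8), cursors c1@2 c3@4 c2@8 c4@8, authorship .1.3..24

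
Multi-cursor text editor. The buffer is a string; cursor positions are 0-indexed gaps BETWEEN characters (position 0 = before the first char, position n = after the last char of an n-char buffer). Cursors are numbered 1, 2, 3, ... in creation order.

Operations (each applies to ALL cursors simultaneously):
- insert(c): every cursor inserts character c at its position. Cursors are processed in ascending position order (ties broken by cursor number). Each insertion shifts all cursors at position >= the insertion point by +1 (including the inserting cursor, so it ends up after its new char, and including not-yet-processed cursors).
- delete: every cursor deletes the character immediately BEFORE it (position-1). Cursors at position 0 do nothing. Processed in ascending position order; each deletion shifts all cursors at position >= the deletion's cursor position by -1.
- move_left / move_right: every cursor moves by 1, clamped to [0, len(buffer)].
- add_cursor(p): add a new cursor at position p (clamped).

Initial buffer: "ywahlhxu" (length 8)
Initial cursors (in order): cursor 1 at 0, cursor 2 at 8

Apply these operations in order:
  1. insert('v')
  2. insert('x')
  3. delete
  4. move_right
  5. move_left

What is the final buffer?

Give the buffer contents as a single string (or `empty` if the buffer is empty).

Answer: vywahlhxuv

Derivation:
After op 1 (insert('v')): buffer="vywahlhxuv" (len 10), cursors c1@1 c2@10, authorship 1........2
After op 2 (insert('x')): buffer="vxywahlhxuvx" (len 12), cursors c1@2 c2@12, authorship 11........22
After op 3 (delete): buffer="vywahlhxuv" (len 10), cursors c1@1 c2@10, authorship 1........2
After op 4 (move_right): buffer="vywahlhxuv" (len 10), cursors c1@2 c2@10, authorship 1........2
After op 5 (move_left): buffer="vywahlhxuv" (len 10), cursors c1@1 c2@9, authorship 1........2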